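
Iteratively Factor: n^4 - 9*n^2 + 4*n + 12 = (n - 2)*(n^3 + 2*n^2 - 5*n - 6) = (n - 2)*(n + 3)*(n^2 - n - 2) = (n - 2)^2*(n + 3)*(n + 1)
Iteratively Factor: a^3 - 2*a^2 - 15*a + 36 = (a + 4)*(a^2 - 6*a + 9) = (a - 3)*(a + 4)*(a - 3)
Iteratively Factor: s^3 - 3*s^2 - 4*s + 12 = (s - 3)*(s^2 - 4) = (s - 3)*(s - 2)*(s + 2)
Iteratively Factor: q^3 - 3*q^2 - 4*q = (q - 4)*(q^2 + q) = q*(q - 4)*(q + 1)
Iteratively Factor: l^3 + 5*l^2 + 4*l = (l)*(l^2 + 5*l + 4) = l*(l + 1)*(l + 4)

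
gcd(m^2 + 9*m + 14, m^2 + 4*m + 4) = m + 2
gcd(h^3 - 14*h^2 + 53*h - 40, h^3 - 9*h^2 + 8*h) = h^2 - 9*h + 8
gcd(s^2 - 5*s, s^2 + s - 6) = 1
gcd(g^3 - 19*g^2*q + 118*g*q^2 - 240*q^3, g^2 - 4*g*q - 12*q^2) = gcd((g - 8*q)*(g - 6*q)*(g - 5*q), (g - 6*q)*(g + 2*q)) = -g + 6*q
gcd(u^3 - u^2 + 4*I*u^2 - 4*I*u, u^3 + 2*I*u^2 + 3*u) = u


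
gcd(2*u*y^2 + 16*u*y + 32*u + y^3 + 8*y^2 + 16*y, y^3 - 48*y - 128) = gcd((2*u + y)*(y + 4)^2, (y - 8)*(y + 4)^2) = y^2 + 8*y + 16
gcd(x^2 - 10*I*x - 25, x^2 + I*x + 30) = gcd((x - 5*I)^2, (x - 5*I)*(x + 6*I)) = x - 5*I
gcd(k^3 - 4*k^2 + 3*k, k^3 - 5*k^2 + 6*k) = k^2 - 3*k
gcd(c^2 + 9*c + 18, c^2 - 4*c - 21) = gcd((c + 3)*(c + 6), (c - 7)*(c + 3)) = c + 3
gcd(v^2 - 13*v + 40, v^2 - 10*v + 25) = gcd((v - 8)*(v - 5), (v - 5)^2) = v - 5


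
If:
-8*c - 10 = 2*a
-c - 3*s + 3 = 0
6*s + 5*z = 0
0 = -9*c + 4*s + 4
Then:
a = -251/31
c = 24/31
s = 23/31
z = -138/155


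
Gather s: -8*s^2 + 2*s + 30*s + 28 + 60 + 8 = -8*s^2 + 32*s + 96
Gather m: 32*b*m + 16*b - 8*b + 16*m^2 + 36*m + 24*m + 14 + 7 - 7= 8*b + 16*m^2 + m*(32*b + 60) + 14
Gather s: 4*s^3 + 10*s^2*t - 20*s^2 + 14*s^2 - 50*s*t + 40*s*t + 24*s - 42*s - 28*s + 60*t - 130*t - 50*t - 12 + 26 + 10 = 4*s^3 + s^2*(10*t - 6) + s*(-10*t - 46) - 120*t + 24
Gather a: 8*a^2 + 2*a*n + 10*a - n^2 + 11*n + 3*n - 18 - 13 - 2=8*a^2 + a*(2*n + 10) - n^2 + 14*n - 33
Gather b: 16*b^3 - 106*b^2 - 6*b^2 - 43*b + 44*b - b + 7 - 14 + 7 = 16*b^3 - 112*b^2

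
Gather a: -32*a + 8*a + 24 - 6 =18 - 24*a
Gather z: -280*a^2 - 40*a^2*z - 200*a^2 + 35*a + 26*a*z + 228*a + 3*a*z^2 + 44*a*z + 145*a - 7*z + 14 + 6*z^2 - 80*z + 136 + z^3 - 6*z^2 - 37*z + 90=-480*a^2 + 3*a*z^2 + 408*a + z^3 + z*(-40*a^2 + 70*a - 124) + 240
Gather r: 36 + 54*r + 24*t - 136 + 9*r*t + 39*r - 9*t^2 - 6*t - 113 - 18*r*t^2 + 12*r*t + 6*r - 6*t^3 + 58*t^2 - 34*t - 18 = r*(-18*t^2 + 21*t + 99) - 6*t^3 + 49*t^2 - 16*t - 231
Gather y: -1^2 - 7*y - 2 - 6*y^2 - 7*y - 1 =-6*y^2 - 14*y - 4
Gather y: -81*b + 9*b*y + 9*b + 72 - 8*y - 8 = -72*b + y*(9*b - 8) + 64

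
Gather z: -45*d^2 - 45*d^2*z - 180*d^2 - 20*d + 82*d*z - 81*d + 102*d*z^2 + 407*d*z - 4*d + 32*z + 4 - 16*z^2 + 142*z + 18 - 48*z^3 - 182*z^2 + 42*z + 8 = -225*d^2 - 105*d - 48*z^3 + z^2*(102*d - 198) + z*(-45*d^2 + 489*d + 216) + 30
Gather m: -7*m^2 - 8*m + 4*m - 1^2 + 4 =-7*m^2 - 4*m + 3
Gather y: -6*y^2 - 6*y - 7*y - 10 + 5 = -6*y^2 - 13*y - 5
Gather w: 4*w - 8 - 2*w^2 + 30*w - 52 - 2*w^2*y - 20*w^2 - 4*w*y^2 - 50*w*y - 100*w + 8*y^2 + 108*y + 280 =w^2*(-2*y - 22) + w*(-4*y^2 - 50*y - 66) + 8*y^2 + 108*y + 220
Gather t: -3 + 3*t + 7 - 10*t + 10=14 - 7*t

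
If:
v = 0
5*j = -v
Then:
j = 0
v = 0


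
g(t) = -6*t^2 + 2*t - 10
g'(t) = 2 - 12*t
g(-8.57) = -467.81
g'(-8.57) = 104.84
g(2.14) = -33.20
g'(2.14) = -23.68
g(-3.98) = -113.00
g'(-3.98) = 49.76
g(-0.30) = -11.14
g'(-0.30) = 5.60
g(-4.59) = -145.59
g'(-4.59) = 57.08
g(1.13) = -15.40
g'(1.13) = -11.56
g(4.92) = -145.40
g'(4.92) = -57.04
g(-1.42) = -24.94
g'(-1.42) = 19.04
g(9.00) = -478.00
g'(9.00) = -106.00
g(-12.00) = -898.00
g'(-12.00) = 146.00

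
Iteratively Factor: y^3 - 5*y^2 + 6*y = (y - 3)*(y^2 - 2*y) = (y - 3)*(y - 2)*(y)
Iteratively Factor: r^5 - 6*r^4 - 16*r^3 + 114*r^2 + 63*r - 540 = (r - 4)*(r^4 - 2*r^3 - 24*r^2 + 18*r + 135) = (r - 4)*(r + 3)*(r^3 - 5*r^2 - 9*r + 45) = (r - 5)*(r - 4)*(r + 3)*(r^2 - 9) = (r - 5)*(r - 4)*(r + 3)^2*(r - 3)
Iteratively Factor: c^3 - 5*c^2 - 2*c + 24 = (c - 3)*(c^2 - 2*c - 8) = (c - 3)*(c + 2)*(c - 4)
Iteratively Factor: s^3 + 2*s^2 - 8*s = (s - 2)*(s^2 + 4*s) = s*(s - 2)*(s + 4)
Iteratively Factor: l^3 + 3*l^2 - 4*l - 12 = (l - 2)*(l^2 + 5*l + 6) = (l - 2)*(l + 2)*(l + 3)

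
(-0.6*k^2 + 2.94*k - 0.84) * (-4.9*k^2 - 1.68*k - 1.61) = 2.94*k^4 - 13.398*k^3 + 0.142800000000001*k^2 - 3.3222*k + 1.3524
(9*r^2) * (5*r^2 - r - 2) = 45*r^4 - 9*r^3 - 18*r^2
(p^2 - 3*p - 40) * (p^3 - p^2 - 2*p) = p^5 - 4*p^4 - 39*p^3 + 46*p^2 + 80*p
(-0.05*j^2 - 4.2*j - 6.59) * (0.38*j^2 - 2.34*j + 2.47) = -0.019*j^4 - 1.479*j^3 + 7.2003*j^2 + 5.0466*j - 16.2773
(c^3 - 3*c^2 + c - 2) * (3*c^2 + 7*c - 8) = 3*c^5 - 2*c^4 - 26*c^3 + 25*c^2 - 22*c + 16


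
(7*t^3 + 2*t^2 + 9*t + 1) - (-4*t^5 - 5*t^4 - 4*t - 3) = 4*t^5 + 5*t^4 + 7*t^3 + 2*t^2 + 13*t + 4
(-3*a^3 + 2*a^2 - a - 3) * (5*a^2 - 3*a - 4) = -15*a^5 + 19*a^4 + a^3 - 20*a^2 + 13*a + 12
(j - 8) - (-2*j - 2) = 3*j - 6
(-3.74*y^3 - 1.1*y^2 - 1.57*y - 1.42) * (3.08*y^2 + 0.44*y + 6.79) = -11.5192*y^5 - 5.0336*y^4 - 30.7142*y^3 - 12.5334*y^2 - 11.2851*y - 9.6418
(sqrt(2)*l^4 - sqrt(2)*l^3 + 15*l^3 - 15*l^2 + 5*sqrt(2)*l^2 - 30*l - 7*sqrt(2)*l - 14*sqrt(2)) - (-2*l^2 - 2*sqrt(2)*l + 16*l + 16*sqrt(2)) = sqrt(2)*l^4 - sqrt(2)*l^3 + 15*l^3 - 13*l^2 + 5*sqrt(2)*l^2 - 46*l - 5*sqrt(2)*l - 30*sqrt(2)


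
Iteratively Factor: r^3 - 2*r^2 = (r - 2)*(r^2) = r*(r - 2)*(r)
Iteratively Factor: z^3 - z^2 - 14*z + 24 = (z + 4)*(z^2 - 5*z + 6) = (z - 3)*(z + 4)*(z - 2)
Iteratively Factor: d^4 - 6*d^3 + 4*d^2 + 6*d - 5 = (d + 1)*(d^3 - 7*d^2 + 11*d - 5) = (d - 1)*(d + 1)*(d^2 - 6*d + 5) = (d - 1)^2*(d + 1)*(d - 5)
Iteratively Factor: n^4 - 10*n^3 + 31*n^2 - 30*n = (n - 2)*(n^3 - 8*n^2 + 15*n) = (n - 5)*(n - 2)*(n^2 - 3*n) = (n - 5)*(n - 3)*(n - 2)*(n)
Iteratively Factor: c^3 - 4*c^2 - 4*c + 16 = (c - 2)*(c^2 - 2*c - 8) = (c - 2)*(c + 2)*(c - 4)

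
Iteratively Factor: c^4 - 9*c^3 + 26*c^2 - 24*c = (c - 4)*(c^3 - 5*c^2 + 6*c) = (c - 4)*(c - 2)*(c^2 - 3*c) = (c - 4)*(c - 3)*(c - 2)*(c)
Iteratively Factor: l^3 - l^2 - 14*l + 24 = (l + 4)*(l^2 - 5*l + 6) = (l - 3)*(l + 4)*(l - 2)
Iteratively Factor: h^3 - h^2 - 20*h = (h - 5)*(h^2 + 4*h) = h*(h - 5)*(h + 4)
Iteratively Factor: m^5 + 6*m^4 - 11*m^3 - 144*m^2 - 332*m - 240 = (m + 2)*(m^4 + 4*m^3 - 19*m^2 - 106*m - 120) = (m - 5)*(m + 2)*(m^3 + 9*m^2 + 26*m + 24) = (m - 5)*(m + 2)^2*(m^2 + 7*m + 12) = (m - 5)*(m + 2)^2*(m + 3)*(m + 4)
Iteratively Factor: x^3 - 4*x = (x)*(x^2 - 4) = x*(x + 2)*(x - 2)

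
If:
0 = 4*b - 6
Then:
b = 3/2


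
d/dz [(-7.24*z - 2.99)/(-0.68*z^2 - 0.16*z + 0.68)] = (4.9232*z^2 + 1.1584*z - (1.36*z + 0.16)*(7.24*z + 2.99) - 4.9232)/(0.68*z^2 + 0.16*z - 0.68)^2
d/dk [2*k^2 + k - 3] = 4*k + 1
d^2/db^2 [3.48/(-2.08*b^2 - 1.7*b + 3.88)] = (30.111744*b^2 + 24.61056*b - 3.48*(4.16*b + 1.7)*(8.32*b + 3.4) - 56.169984)/(2.08*b^2 + 1.7*b - 3.88)^3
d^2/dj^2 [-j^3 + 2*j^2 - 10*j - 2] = 4 - 6*j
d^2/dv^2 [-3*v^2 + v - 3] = -6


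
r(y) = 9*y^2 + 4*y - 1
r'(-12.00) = -212.00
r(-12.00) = 1247.00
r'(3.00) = 58.00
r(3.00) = 92.00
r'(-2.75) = -45.50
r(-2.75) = 56.06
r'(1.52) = 31.36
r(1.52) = 25.87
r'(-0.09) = 2.38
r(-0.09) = -1.29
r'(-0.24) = -0.32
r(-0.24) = -1.44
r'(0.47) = 12.46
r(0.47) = 2.87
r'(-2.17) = -35.06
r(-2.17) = 32.70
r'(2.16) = 42.88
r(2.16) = 49.63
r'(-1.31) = -19.58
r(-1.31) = 9.20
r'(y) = 18*y + 4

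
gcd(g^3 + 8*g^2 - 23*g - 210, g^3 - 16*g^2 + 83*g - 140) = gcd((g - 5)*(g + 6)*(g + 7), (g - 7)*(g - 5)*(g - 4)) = g - 5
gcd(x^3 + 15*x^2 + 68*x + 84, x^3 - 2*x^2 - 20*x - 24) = x + 2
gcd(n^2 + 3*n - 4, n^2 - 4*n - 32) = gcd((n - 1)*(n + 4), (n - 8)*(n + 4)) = n + 4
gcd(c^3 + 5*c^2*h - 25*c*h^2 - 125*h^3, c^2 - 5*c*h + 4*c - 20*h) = c - 5*h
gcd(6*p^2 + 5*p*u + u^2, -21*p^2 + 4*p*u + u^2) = 1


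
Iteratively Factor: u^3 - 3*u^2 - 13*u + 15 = (u + 3)*(u^2 - 6*u + 5) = (u - 1)*(u + 3)*(u - 5)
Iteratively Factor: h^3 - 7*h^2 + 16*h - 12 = (h - 2)*(h^2 - 5*h + 6) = (h - 2)^2*(h - 3)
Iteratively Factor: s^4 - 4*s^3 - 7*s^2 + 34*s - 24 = (s - 4)*(s^3 - 7*s + 6) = (s - 4)*(s - 2)*(s^2 + 2*s - 3) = (s - 4)*(s - 2)*(s + 3)*(s - 1)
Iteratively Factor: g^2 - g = (g)*(g - 1)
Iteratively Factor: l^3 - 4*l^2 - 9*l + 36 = (l - 3)*(l^2 - l - 12) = (l - 3)*(l + 3)*(l - 4)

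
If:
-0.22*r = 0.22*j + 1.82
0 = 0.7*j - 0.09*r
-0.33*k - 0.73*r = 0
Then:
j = -0.94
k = 16.22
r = -7.33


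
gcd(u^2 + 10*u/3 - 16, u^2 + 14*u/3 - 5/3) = 1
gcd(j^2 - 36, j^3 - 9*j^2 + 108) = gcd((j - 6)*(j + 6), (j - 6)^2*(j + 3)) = j - 6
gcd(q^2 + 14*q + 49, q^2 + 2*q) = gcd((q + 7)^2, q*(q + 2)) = 1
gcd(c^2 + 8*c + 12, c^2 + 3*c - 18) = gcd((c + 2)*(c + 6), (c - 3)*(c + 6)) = c + 6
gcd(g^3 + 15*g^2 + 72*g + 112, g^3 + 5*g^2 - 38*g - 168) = g^2 + 11*g + 28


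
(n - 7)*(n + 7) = n^2 - 49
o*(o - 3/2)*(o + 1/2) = o^3 - o^2 - 3*o/4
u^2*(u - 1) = u^3 - u^2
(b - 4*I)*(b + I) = b^2 - 3*I*b + 4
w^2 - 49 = (w - 7)*(w + 7)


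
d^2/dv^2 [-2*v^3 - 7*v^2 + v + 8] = -12*v - 14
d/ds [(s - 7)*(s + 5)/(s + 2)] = (s^2 + 4*s + 31)/(s^2 + 4*s + 4)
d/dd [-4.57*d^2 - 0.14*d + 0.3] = -9.14*d - 0.14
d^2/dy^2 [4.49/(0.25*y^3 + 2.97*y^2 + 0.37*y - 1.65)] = (-(6.735*y + 26.6706)*(0.25*y^3 + 2.97*y^2 + 0.37*y - 1.65) + 4.49*(0.75*y^2 + 5.94*y + 0.37)*(1.5*y^2 + 11.88*y + 0.74))/(0.25*y^3 + 2.97*y^2 + 0.37*y - 1.65)^3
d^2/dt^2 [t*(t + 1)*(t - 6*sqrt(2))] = 6*t - 12*sqrt(2) + 2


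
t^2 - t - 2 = (t - 2)*(t + 1)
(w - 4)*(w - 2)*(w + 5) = w^3 - w^2 - 22*w + 40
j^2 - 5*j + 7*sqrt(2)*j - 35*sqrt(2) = (j - 5)*(j + 7*sqrt(2))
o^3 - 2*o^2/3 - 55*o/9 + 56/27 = (o - 8/3)*(o - 1/3)*(o + 7/3)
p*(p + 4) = p^2 + 4*p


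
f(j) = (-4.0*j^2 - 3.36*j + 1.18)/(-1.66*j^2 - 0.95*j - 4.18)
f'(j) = (-8.0*j - 3.36)/(-1.66*j^2 - 0.95*j - 4.18) + (3.32*j + 0.95)*(-4.0*j^2 - 3.36*j + 1.18)/(-1.66*j^2 - 0.95*j - 4.18)^2 = (-1.7776*j^2 + 37.3576*j + 15.1658)/(2.7556*j^4 + 3.154*j^3 + 14.7801*j^2 + 7.942*j + 17.4724)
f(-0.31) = -0.45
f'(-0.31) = 0.21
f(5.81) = 2.33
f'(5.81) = 0.04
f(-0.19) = -0.41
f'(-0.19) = 0.49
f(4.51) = 2.26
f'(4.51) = 0.08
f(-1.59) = 0.52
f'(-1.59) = -1.03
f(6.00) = 2.34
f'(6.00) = 0.04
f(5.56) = 2.32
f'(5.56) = 0.05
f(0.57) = 0.39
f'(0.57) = 1.30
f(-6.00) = 2.11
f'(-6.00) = -0.08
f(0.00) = -0.28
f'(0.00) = 0.87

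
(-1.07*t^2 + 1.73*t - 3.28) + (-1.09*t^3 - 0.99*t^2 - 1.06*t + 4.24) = -1.09*t^3 - 2.06*t^2 + 0.67*t + 0.96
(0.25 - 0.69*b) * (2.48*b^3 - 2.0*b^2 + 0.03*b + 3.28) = -1.7112*b^4 + 2.0*b^3 - 0.5207*b^2 - 2.2557*b + 0.82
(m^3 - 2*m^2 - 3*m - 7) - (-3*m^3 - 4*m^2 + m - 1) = 4*m^3 + 2*m^2 - 4*m - 6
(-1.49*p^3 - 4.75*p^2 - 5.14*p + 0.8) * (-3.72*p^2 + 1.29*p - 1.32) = 5.5428*p^5 + 15.7479*p^4 + 14.9601*p^3 - 3.3366*p^2 + 7.8168*p - 1.056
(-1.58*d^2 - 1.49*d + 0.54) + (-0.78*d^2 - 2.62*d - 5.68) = -2.36*d^2 - 4.11*d - 5.14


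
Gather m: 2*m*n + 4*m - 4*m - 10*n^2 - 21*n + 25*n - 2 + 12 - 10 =2*m*n - 10*n^2 + 4*n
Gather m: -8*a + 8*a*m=8*a*m - 8*a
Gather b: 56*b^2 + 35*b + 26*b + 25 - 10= 56*b^2 + 61*b + 15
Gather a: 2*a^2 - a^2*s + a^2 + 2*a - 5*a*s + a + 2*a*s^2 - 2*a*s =a^2*(3 - s) + a*(2*s^2 - 7*s + 3)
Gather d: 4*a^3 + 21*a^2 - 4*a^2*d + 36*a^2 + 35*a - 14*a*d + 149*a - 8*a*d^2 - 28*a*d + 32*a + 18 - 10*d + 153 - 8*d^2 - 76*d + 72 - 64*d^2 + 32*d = 4*a^3 + 57*a^2 + 216*a + d^2*(-8*a - 72) + d*(-4*a^2 - 42*a - 54) + 243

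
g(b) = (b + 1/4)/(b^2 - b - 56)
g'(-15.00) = -0.00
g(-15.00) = -0.08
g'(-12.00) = -0.02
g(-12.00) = -0.12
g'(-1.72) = -0.02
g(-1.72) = 0.03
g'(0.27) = -0.02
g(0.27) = -0.01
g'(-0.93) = -0.02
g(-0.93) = 0.01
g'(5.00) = -0.06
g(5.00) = -0.15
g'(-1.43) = -0.02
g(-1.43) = 0.02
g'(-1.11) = -0.02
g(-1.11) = 0.02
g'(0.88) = -0.02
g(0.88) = -0.02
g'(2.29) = -0.02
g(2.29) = -0.05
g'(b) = (1 - 2*b)*(b + 1/4)/(b^2 - b - 56)^2 + 1/(b^2 - b - 56)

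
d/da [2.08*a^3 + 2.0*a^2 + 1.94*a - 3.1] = 6.24*a^2 + 4.0*a + 1.94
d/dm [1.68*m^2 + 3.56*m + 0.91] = 3.36*m + 3.56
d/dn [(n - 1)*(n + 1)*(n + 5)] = 3*n^2 + 10*n - 1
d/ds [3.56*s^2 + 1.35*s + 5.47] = 7.12*s + 1.35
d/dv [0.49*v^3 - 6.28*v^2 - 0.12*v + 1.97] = 1.47*v^2 - 12.56*v - 0.12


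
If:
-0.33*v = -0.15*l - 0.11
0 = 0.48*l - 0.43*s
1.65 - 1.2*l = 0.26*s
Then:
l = 1.11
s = 1.24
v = 0.84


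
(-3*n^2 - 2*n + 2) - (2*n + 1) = -3*n^2 - 4*n + 1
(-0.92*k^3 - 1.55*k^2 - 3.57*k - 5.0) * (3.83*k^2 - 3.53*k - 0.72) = -3.5236*k^5 - 2.6889*k^4 - 7.5392*k^3 - 5.4319*k^2 + 20.2204*k + 3.6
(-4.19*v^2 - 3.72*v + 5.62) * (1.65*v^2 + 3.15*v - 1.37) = -6.9135*v^4 - 19.3365*v^3 + 3.2953*v^2 + 22.7994*v - 7.6994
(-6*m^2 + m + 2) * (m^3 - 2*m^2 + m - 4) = -6*m^5 + 13*m^4 - 6*m^3 + 21*m^2 - 2*m - 8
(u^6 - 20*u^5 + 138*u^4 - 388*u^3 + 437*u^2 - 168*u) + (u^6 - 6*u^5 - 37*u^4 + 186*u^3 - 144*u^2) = 2*u^6 - 26*u^5 + 101*u^4 - 202*u^3 + 293*u^2 - 168*u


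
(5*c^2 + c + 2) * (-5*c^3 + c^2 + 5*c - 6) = -25*c^5 + 16*c^3 - 23*c^2 + 4*c - 12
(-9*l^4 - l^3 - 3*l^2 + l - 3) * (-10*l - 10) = 90*l^5 + 100*l^4 + 40*l^3 + 20*l^2 + 20*l + 30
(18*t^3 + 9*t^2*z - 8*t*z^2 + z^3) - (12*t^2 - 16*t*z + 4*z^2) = 18*t^3 + 9*t^2*z - 12*t^2 - 8*t*z^2 + 16*t*z + z^3 - 4*z^2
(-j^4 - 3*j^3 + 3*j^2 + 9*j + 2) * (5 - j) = j^5 - 2*j^4 - 18*j^3 + 6*j^2 + 43*j + 10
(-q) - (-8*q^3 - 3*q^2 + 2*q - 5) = 8*q^3 + 3*q^2 - 3*q + 5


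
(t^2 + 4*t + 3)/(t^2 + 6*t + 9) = (t + 1)/(t + 3)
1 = 1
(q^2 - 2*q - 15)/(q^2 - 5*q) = (q + 3)/q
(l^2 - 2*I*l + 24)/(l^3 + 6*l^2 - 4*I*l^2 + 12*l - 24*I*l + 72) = (l + 4*I)/(l^2 + 2*l*(3 + I) + 12*I)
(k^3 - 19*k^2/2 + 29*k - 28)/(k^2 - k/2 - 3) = (2*k^2 - 15*k + 28)/(2*k + 3)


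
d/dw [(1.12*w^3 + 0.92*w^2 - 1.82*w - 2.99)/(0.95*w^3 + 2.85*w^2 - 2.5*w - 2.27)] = (4.44089209850063e-16*w^5 + 2.318*w^4 - 2.142*w^3 + 3.7813*w^2 + 12.8662*w - 3.3436)/(0.9025*w^6 + 5.415*w^5 + 3.3725*w^4 - 18.563*w^3 - 6.689*w^2 + 11.35*w + 5.1529)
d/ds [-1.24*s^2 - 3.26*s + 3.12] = -2.48*s - 3.26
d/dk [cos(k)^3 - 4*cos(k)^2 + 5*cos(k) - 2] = (-3*cos(k)^2 + 8*cos(k) - 5)*sin(k)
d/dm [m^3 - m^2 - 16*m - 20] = 3*m^2 - 2*m - 16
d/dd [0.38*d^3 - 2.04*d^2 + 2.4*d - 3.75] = 1.14*d^2 - 4.08*d + 2.4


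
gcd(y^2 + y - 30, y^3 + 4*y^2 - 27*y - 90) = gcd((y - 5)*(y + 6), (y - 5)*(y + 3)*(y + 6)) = y^2 + y - 30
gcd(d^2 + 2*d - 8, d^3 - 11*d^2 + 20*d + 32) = 1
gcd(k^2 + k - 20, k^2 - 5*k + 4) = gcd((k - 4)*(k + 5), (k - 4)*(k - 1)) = k - 4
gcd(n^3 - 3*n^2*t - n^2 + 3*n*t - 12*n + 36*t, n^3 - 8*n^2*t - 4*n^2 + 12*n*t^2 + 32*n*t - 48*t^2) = n - 4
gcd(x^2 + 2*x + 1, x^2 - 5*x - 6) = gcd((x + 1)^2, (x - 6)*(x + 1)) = x + 1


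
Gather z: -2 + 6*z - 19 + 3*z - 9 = 9*z - 30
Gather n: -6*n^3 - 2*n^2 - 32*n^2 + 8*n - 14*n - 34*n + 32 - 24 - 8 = -6*n^3 - 34*n^2 - 40*n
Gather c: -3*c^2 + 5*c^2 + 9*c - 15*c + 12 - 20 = 2*c^2 - 6*c - 8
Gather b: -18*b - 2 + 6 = 4 - 18*b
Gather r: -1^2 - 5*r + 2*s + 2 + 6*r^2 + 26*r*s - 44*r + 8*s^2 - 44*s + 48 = 6*r^2 + r*(26*s - 49) + 8*s^2 - 42*s + 49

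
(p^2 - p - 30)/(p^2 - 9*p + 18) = (p + 5)/(p - 3)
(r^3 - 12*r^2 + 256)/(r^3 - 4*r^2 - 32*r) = (r - 8)/r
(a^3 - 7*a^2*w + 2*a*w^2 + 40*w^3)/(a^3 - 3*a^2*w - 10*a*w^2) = (a - 4*w)/a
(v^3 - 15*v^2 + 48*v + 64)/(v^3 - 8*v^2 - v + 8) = (v - 8)/(v - 1)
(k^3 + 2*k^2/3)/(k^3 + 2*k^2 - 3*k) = k*(3*k + 2)/(3*(k^2 + 2*k - 3))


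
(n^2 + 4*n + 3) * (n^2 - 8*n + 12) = n^4 - 4*n^3 - 17*n^2 + 24*n + 36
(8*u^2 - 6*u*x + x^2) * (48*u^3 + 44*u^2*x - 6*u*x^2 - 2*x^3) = 384*u^5 + 64*u^4*x - 264*u^3*x^2 + 64*u^2*x^3 + 6*u*x^4 - 2*x^5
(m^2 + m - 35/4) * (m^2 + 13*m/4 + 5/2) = m^4 + 17*m^3/4 - 3*m^2 - 415*m/16 - 175/8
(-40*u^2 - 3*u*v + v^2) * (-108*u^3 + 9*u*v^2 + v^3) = 4320*u^5 + 324*u^4*v - 468*u^3*v^2 - 67*u^2*v^3 + 6*u*v^4 + v^5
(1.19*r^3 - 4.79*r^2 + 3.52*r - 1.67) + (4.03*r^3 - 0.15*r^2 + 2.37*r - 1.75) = 5.22*r^3 - 4.94*r^2 + 5.89*r - 3.42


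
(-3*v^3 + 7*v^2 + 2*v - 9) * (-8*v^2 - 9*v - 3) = 24*v^5 - 29*v^4 - 70*v^3 + 33*v^2 + 75*v + 27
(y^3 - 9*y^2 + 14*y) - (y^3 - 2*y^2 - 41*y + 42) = -7*y^2 + 55*y - 42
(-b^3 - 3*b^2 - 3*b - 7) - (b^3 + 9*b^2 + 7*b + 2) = -2*b^3 - 12*b^2 - 10*b - 9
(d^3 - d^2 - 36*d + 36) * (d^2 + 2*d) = d^5 + d^4 - 38*d^3 - 36*d^2 + 72*d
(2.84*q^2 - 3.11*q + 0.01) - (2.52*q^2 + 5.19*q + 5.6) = 0.32*q^2 - 8.3*q - 5.59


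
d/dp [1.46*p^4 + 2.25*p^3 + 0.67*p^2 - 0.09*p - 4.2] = 5.84*p^3 + 6.75*p^2 + 1.34*p - 0.09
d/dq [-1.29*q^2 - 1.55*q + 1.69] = -2.58*q - 1.55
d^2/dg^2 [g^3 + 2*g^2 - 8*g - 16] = 6*g + 4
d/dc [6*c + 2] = 6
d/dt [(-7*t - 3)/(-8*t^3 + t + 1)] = (56*t^3 - 7*t - (7*t + 3)*(24*t^2 - 1) - 7)/(-8*t^3 + t + 1)^2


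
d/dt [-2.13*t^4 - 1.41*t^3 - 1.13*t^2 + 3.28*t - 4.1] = -8.52*t^3 - 4.23*t^2 - 2.26*t + 3.28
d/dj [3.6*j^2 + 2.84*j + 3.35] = 7.2*j + 2.84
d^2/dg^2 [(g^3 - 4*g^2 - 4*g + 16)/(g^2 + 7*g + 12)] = 2*(61*g^3 + 444*g^2 + 912*g + 352)/(g^6 + 21*g^5 + 183*g^4 + 847*g^3 + 2196*g^2 + 3024*g + 1728)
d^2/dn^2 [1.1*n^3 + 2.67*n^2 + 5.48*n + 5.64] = 6.6*n + 5.34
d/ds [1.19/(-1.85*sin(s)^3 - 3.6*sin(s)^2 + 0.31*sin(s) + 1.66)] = (6.6045*sin(s)^2 + 8.568*sin(s) - 0.3689)*cos(s)/(1.85*sin(s)^3 + 3.6*sin(s)^2 - 0.31*sin(s) - 1.66)^2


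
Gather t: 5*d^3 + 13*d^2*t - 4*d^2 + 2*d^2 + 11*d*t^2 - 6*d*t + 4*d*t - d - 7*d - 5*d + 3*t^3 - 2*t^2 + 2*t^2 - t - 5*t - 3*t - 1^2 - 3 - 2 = 5*d^3 - 2*d^2 + 11*d*t^2 - 13*d + 3*t^3 + t*(13*d^2 - 2*d - 9) - 6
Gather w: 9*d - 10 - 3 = 9*d - 13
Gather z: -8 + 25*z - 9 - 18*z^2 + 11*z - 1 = -18*z^2 + 36*z - 18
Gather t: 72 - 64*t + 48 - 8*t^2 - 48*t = -8*t^2 - 112*t + 120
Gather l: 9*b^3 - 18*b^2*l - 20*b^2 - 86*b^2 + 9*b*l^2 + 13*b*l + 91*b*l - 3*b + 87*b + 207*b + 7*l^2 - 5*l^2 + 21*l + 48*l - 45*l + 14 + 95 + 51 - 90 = 9*b^3 - 106*b^2 + 291*b + l^2*(9*b + 2) + l*(-18*b^2 + 104*b + 24) + 70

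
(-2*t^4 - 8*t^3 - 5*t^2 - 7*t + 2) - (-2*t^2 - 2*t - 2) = -2*t^4 - 8*t^3 - 3*t^2 - 5*t + 4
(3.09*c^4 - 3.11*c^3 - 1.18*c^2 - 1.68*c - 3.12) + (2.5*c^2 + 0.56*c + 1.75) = 3.09*c^4 - 3.11*c^3 + 1.32*c^2 - 1.12*c - 1.37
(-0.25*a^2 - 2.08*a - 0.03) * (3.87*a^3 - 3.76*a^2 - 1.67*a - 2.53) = -0.9675*a^5 - 7.1096*a^4 + 8.1222*a^3 + 4.2189*a^2 + 5.3125*a + 0.0759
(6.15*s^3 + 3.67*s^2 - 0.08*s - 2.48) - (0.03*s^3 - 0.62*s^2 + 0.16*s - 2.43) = 6.12*s^3 + 4.29*s^2 - 0.24*s - 0.0499999999999998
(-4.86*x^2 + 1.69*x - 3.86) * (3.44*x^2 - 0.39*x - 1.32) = -16.7184*x^4 + 7.709*x^3 - 7.5223*x^2 - 0.7254*x + 5.0952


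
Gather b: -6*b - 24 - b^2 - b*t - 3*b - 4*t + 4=-b^2 + b*(-t - 9) - 4*t - 20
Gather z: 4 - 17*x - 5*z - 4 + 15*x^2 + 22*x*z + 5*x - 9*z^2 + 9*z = 15*x^2 - 12*x - 9*z^2 + z*(22*x + 4)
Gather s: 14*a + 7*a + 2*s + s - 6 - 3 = 21*a + 3*s - 9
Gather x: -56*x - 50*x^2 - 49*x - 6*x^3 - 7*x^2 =-6*x^3 - 57*x^2 - 105*x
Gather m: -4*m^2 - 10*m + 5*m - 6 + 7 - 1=-4*m^2 - 5*m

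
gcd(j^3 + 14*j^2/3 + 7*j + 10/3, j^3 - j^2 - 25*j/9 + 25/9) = j + 5/3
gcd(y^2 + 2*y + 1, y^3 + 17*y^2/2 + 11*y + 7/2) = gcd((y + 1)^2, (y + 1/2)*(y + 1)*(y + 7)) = y + 1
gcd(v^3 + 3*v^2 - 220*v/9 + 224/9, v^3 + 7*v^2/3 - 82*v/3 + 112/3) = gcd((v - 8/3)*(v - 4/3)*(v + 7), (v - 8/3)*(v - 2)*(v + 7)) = v^2 + 13*v/3 - 56/3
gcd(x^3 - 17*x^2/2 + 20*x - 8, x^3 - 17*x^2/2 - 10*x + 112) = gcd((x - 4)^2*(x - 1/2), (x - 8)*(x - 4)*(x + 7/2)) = x - 4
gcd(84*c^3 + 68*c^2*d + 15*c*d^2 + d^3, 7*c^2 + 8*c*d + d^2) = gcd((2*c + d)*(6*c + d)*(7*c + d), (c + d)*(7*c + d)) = 7*c + d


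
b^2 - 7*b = b*(b - 7)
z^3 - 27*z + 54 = (z - 3)^2*(z + 6)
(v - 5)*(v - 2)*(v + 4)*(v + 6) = v^4 + 3*v^3 - 36*v^2 - 68*v + 240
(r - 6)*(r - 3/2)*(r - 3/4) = r^3 - 33*r^2/4 + 117*r/8 - 27/4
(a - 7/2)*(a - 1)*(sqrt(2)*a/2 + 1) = sqrt(2)*a^3/2 - 9*sqrt(2)*a^2/4 + a^2 - 9*a/2 + 7*sqrt(2)*a/4 + 7/2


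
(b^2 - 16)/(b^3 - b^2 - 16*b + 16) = 1/(b - 1)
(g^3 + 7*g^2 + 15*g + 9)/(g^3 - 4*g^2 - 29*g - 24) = (g + 3)/(g - 8)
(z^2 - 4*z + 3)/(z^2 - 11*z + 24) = (z - 1)/(z - 8)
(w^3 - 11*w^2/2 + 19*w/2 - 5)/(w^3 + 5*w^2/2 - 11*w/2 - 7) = (2*w^2 - 7*w + 5)/(2*w^2 + 9*w + 7)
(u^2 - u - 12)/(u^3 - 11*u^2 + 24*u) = (u^2 - u - 12)/(u*(u^2 - 11*u + 24))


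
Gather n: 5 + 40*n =40*n + 5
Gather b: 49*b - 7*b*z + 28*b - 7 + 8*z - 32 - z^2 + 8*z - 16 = b*(77 - 7*z) - z^2 + 16*z - 55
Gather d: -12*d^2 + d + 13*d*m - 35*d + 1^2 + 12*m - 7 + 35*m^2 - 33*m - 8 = -12*d^2 + d*(13*m - 34) + 35*m^2 - 21*m - 14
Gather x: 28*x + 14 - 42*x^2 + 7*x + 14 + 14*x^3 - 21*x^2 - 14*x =14*x^3 - 63*x^2 + 21*x + 28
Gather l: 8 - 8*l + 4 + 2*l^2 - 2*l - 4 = 2*l^2 - 10*l + 8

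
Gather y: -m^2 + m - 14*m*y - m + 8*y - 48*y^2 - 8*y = -m^2 - 14*m*y - 48*y^2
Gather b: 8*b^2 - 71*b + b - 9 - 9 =8*b^2 - 70*b - 18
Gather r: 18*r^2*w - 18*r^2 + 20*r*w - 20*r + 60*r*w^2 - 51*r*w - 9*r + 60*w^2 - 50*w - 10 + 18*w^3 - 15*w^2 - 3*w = r^2*(18*w - 18) + r*(60*w^2 - 31*w - 29) + 18*w^3 + 45*w^2 - 53*w - 10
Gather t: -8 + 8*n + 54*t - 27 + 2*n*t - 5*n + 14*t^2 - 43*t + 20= 3*n + 14*t^2 + t*(2*n + 11) - 15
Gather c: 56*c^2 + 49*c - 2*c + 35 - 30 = 56*c^2 + 47*c + 5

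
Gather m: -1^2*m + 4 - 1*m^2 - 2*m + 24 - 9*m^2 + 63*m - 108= -10*m^2 + 60*m - 80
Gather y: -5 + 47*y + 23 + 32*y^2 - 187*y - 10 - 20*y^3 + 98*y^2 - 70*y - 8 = -20*y^3 + 130*y^2 - 210*y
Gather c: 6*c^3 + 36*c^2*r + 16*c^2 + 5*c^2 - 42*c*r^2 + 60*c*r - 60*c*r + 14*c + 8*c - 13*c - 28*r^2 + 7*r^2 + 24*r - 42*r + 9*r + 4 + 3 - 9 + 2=6*c^3 + c^2*(36*r + 21) + c*(9 - 42*r^2) - 21*r^2 - 9*r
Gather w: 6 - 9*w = 6 - 9*w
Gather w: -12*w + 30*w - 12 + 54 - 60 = 18*w - 18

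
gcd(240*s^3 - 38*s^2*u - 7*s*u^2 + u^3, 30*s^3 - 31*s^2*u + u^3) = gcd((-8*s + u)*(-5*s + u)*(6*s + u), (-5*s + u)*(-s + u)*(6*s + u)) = 30*s^2 - s*u - u^2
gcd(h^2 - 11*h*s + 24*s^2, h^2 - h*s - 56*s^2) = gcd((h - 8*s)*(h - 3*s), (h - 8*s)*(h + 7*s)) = -h + 8*s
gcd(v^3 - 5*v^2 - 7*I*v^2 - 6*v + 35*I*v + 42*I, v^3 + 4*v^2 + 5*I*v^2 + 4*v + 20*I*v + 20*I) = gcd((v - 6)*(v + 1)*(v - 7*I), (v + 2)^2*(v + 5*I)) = 1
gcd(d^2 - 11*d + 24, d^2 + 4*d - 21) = d - 3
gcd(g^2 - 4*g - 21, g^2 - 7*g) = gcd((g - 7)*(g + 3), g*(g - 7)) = g - 7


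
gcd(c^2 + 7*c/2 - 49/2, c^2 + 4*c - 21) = c + 7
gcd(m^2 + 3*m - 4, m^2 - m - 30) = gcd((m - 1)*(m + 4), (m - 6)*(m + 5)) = 1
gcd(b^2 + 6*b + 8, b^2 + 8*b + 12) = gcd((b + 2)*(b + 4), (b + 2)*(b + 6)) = b + 2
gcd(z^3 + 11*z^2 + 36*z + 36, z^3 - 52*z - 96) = z^2 + 8*z + 12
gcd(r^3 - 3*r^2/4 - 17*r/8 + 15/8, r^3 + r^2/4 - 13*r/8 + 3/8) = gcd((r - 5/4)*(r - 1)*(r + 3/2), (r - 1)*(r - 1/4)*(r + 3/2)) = r^2 + r/2 - 3/2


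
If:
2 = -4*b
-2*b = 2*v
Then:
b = -1/2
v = 1/2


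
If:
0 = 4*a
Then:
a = 0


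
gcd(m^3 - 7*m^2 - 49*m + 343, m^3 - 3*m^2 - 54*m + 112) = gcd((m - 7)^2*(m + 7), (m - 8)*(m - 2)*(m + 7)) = m + 7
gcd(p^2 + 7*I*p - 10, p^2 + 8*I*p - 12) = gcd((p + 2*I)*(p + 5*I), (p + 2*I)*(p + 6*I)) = p + 2*I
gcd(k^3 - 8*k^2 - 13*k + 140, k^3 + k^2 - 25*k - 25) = k - 5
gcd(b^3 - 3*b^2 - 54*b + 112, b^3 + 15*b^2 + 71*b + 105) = b + 7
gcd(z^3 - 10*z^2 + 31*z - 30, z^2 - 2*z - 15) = z - 5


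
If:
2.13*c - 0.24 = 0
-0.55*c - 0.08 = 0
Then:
No Solution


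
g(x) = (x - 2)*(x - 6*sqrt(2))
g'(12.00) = 13.51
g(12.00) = 35.15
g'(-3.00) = -16.49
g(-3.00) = 57.43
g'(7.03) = 3.57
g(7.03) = -7.32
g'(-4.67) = -19.83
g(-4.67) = 87.75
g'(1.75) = -6.99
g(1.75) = 1.68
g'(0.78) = -8.93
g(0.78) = 9.40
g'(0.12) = -10.25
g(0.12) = 15.73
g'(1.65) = -7.19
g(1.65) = 2.39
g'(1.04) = -8.41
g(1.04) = 7.15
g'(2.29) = -5.91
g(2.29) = -1.80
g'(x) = 2*x - 6*sqrt(2) - 2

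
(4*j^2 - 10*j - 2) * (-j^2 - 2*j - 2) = -4*j^4 + 2*j^3 + 14*j^2 + 24*j + 4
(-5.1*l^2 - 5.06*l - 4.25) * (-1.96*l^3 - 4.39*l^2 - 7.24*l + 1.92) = 9.996*l^5 + 32.3066*l^4 + 67.4674*l^3 + 45.4999*l^2 + 21.0548*l - 8.16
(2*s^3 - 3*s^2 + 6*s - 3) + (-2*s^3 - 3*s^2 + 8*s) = -6*s^2 + 14*s - 3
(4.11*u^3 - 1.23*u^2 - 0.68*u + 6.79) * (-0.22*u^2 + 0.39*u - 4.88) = -0.9042*u^5 + 1.8735*u^4 - 20.3869*u^3 + 4.2434*u^2 + 5.9665*u - 33.1352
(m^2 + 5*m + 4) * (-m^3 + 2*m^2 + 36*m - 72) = -m^5 - 3*m^4 + 42*m^3 + 116*m^2 - 216*m - 288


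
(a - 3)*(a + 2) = a^2 - a - 6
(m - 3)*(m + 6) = m^2 + 3*m - 18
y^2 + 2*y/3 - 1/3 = (y - 1/3)*(y + 1)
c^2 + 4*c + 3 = (c + 1)*(c + 3)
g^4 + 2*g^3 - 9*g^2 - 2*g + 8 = (g - 2)*(g - 1)*(g + 1)*(g + 4)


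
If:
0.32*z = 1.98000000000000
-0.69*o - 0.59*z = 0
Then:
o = -5.29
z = 6.19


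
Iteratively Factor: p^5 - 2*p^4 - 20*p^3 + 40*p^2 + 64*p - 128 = (p + 4)*(p^4 - 6*p^3 + 4*p^2 + 24*p - 32) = (p - 4)*(p + 4)*(p^3 - 2*p^2 - 4*p + 8) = (p - 4)*(p - 2)*(p + 4)*(p^2 - 4) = (p - 4)*(p - 2)^2*(p + 4)*(p + 2)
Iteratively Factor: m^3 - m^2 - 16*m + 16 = (m - 1)*(m^2 - 16) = (m - 4)*(m - 1)*(m + 4)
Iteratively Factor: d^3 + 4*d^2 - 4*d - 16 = (d - 2)*(d^2 + 6*d + 8) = (d - 2)*(d + 2)*(d + 4)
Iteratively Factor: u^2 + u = (u)*(u + 1)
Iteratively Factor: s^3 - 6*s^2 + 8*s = (s - 4)*(s^2 - 2*s) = s*(s - 4)*(s - 2)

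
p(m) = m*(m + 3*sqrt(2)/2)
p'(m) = 2*m + 3*sqrt(2)/2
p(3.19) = 16.94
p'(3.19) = 8.50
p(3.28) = 17.72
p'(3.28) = 8.68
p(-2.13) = 0.02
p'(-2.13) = -2.14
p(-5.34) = 17.19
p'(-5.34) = -8.56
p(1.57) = 5.80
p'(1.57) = 5.26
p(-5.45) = 18.14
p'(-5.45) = -8.78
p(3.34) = 18.24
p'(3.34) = 8.80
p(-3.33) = 4.02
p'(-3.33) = -4.54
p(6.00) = 48.73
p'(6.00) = 14.12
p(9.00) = 100.09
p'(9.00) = 20.12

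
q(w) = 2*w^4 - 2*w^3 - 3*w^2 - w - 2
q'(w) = 8*w^3 - 6*w^2 - 6*w - 1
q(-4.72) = 1138.85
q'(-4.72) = -947.58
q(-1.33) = 4.99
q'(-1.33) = -22.45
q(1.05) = -6.24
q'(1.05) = -4.65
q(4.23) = 429.03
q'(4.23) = 471.76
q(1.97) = -0.78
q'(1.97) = 25.06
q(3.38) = 144.15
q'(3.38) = 219.09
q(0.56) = -3.66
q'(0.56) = -4.84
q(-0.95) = -0.41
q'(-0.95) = -7.57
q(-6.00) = 2920.00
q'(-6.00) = -1909.00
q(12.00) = 37570.00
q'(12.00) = 12887.00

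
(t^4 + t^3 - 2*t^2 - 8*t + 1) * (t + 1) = t^5 + 2*t^4 - t^3 - 10*t^2 - 7*t + 1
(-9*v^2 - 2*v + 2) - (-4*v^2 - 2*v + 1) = 1 - 5*v^2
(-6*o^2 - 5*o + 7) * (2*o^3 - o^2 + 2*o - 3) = -12*o^5 - 4*o^4 + 7*o^3 + o^2 + 29*o - 21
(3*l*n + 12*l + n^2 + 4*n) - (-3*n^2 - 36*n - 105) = 3*l*n + 12*l + 4*n^2 + 40*n + 105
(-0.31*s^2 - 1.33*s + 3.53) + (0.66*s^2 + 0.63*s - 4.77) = 0.35*s^2 - 0.7*s - 1.24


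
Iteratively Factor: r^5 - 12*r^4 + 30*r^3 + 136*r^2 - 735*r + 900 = (r - 5)*(r^4 - 7*r^3 - 5*r^2 + 111*r - 180) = (r - 5)*(r - 3)*(r^3 - 4*r^2 - 17*r + 60) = (r - 5)*(r - 3)^2*(r^2 - r - 20) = (r - 5)*(r - 3)^2*(r + 4)*(r - 5)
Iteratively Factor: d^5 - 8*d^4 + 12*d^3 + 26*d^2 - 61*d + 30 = (d - 1)*(d^4 - 7*d^3 + 5*d^2 + 31*d - 30) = (d - 1)^2*(d^3 - 6*d^2 - d + 30) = (d - 5)*(d - 1)^2*(d^2 - d - 6) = (d - 5)*(d - 1)^2*(d + 2)*(d - 3)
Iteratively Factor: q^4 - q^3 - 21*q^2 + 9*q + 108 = (q + 3)*(q^3 - 4*q^2 - 9*q + 36) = (q - 4)*(q + 3)*(q^2 - 9) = (q - 4)*(q - 3)*(q + 3)*(q + 3)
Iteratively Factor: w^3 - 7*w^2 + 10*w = (w)*(w^2 - 7*w + 10) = w*(w - 5)*(w - 2)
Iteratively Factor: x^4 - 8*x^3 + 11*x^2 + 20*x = (x + 1)*(x^3 - 9*x^2 + 20*x) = x*(x + 1)*(x^2 - 9*x + 20) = x*(x - 5)*(x + 1)*(x - 4)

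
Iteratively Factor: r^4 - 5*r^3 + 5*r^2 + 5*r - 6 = (r - 3)*(r^3 - 2*r^2 - r + 2) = (r - 3)*(r - 1)*(r^2 - r - 2) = (r - 3)*(r - 1)*(r + 1)*(r - 2)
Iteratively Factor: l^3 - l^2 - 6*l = (l + 2)*(l^2 - 3*l) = (l - 3)*(l + 2)*(l)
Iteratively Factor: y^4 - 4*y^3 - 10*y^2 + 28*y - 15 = (y - 1)*(y^3 - 3*y^2 - 13*y + 15) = (y - 5)*(y - 1)*(y^2 + 2*y - 3) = (y - 5)*(y - 1)^2*(y + 3)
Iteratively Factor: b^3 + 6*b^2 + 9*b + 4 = (b + 4)*(b^2 + 2*b + 1) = (b + 1)*(b + 4)*(b + 1)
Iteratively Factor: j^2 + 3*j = (j)*(j + 3)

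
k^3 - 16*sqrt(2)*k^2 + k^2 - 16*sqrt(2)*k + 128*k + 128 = (k + 1)*(k - 8*sqrt(2))^2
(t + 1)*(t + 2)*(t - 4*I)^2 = t^4 + 3*t^3 - 8*I*t^3 - 14*t^2 - 24*I*t^2 - 48*t - 16*I*t - 32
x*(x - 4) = x^2 - 4*x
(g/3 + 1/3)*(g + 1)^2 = g^3/3 + g^2 + g + 1/3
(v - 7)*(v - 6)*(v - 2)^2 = v^4 - 17*v^3 + 98*v^2 - 220*v + 168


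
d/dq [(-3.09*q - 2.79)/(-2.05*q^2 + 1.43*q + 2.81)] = (6.3345*q^2 - 4.4187*q - (3.09*q + 2.79)*(4.1*q - 1.43) - 8.6829)/(-2.05*q^2 + 1.43*q + 2.81)^2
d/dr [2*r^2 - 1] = 4*r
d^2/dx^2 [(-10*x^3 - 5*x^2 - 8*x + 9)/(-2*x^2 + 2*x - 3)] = 2*(32*x^3 - 378*x^2 + 234*x + 111)/(8*x^6 - 24*x^5 + 60*x^4 - 80*x^3 + 90*x^2 - 54*x + 27)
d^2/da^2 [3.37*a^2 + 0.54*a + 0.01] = 6.74000000000000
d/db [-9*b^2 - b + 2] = -18*b - 1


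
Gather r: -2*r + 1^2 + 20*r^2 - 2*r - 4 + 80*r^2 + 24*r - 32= 100*r^2 + 20*r - 35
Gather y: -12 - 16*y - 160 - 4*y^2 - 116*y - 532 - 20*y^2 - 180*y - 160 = -24*y^2 - 312*y - 864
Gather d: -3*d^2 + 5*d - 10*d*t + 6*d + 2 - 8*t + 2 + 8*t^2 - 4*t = -3*d^2 + d*(11 - 10*t) + 8*t^2 - 12*t + 4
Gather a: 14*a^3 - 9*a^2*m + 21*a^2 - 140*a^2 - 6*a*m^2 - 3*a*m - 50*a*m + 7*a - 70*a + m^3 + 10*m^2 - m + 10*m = 14*a^3 + a^2*(-9*m - 119) + a*(-6*m^2 - 53*m - 63) + m^3 + 10*m^2 + 9*m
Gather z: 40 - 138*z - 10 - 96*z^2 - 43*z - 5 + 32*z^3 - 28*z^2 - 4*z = 32*z^3 - 124*z^2 - 185*z + 25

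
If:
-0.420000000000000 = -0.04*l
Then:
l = 10.50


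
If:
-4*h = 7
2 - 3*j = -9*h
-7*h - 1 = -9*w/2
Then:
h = -7/4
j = -55/12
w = -5/2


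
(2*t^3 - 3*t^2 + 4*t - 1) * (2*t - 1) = 4*t^4 - 8*t^3 + 11*t^2 - 6*t + 1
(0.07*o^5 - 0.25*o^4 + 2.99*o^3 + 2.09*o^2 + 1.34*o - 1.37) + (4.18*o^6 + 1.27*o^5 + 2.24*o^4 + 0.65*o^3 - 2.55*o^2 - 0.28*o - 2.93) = 4.18*o^6 + 1.34*o^5 + 1.99*o^4 + 3.64*o^3 - 0.46*o^2 + 1.06*o - 4.3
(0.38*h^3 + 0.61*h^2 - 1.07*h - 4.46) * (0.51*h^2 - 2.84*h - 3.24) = 0.1938*h^5 - 0.7681*h^4 - 3.5093*h^3 - 1.2122*h^2 + 16.1332*h + 14.4504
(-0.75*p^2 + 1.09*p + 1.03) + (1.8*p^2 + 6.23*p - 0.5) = 1.05*p^2 + 7.32*p + 0.53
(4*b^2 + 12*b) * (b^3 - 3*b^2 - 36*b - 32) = 4*b^5 - 180*b^3 - 560*b^2 - 384*b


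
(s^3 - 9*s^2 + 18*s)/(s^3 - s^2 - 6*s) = (s - 6)/(s + 2)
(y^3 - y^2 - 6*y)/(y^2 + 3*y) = (y^2 - y - 6)/(y + 3)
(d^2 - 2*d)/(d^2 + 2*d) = (d - 2)/(d + 2)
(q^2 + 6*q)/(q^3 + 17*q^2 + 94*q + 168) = q/(q^2 + 11*q + 28)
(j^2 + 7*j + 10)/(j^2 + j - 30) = (j^2 + 7*j + 10)/(j^2 + j - 30)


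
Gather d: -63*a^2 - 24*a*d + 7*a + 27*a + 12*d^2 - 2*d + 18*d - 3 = -63*a^2 + 34*a + 12*d^2 + d*(16 - 24*a) - 3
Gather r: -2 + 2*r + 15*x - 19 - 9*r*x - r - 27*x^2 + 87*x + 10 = r*(1 - 9*x) - 27*x^2 + 102*x - 11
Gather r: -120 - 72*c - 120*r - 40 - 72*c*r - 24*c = -96*c + r*(-72*c - 120) - 160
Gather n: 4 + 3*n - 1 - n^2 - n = -n^2 + 2*n + 3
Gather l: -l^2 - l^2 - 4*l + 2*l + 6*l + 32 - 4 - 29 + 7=-2*l^2 + 4*l + 6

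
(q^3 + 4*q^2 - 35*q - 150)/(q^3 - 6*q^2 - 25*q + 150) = (q + 5)/(q - 5)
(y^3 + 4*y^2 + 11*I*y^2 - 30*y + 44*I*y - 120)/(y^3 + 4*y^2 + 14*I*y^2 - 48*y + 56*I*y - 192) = (y + 5*I)/(y + 8*I)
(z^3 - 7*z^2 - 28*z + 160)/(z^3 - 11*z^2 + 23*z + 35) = (z^3 - 7*z^2 - 28*z + 160)/(z^3 - 11*z^2 + 23*z + 35)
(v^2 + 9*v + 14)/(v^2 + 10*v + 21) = (v + 2)/(v + 3)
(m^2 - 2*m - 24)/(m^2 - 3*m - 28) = (m - 6)/(m - 7)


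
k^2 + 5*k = k*(k + 5)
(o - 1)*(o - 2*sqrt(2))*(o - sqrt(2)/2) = o^3 - 5*sqrt(2)*o^2/2 - o^2 + 2*o + 5*sqrt(2)*o/2 - 2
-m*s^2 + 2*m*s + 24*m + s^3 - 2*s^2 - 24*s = (-m + s)*(s - 6)*(s + 4)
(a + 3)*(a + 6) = a^2 + 9*a + 18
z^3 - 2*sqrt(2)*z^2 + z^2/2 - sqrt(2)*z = z*(z + 1/2)*(z - 2*sqrt(2))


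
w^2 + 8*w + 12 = (w + 2)*(w + 6)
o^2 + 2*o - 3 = (o - 1)*(o + 3)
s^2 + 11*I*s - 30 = (s + 5*I)*(s + 6*I)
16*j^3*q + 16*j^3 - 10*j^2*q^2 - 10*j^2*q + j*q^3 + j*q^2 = (-8*j + q)*(-2*j + q)*(j*q + j)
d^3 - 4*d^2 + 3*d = d*(d - 3)*(d - 1)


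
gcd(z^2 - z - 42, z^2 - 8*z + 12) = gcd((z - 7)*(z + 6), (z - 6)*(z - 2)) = 1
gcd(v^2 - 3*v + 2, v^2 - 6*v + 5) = v - 1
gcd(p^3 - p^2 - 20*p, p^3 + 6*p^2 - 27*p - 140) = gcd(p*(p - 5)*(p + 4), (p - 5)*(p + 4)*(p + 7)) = p^2 - p - 20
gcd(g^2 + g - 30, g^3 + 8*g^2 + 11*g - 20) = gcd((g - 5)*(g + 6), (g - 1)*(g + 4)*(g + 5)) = 1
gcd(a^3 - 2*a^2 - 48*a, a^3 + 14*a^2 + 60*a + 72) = a + 6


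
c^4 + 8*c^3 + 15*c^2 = c^2*(c + 3)*(c + 5)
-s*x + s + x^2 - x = (-s + x)*(x - 1)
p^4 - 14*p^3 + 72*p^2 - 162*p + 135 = (p - 5)*(p - 3)^3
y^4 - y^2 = y^2*(y - 1)*(y + 1)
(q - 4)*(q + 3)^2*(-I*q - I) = -I*q^4 - 3*I*q^3 + 13*I*q^2 + 51*I*q + 36*I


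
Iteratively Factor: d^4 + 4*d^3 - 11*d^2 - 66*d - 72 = (d - 4)*(d^3 + 8*d^2 + 21*d + 18) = (d - 4)*(d + 3)*(d^2 + 5*d + 6) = (d - 4)*(d + 2)*(d + 3)*(d + 3)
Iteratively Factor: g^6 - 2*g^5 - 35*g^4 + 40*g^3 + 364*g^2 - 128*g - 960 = (g + 4)*(g^5 - 6*g^4 - 11*g^3 + 84*g^2 + 28*g - 240) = (g - 2)*(g + 4)*(g^4 - 4*g^3 - 19*g^2 + 46*g + 120) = (g - 2)*(g + 2)*(g + 4)*(g^3 - 6*g^2 - 7*g + 60) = (g - 5)*(g - 2)*(g + 2)*(g + 4)*(g^2 - g - 12) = (g - 5)*(g - 4)*(g - 2)*(g + 2)*(g + 4)*(g + 3)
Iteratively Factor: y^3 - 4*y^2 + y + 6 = (y - 3)*(y^2 - y - 2) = (y - 3)*(y - 2)*(y + 1)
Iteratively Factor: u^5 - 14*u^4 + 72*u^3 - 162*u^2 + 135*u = (u)*(u^4 - 14*u^3 + 72*u^2 - 162*u + 135) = u*(u - 5)*(u^3 - 9*u^2 + 27*u - 27) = u*(u - 5)*(u - 3)*(u^2 - 6*u + 9) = u*(u - 5)*(u - 3)^2*(u - 3)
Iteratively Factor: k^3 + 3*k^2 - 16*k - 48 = (k + 4)*(k^2 - k - 12) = (k + 3)*(k + 4)*(k - 4)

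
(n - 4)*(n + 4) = n^2 - 16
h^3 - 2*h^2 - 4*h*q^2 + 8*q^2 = (h - 2)*(h - 2*q)*(h + 2*q)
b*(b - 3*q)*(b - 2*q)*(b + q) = b^4 - 4*b^3*q + b^2*q^2 + 6*b*q^3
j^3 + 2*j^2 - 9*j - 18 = (j - 3)*(j + 2)*(j + 3)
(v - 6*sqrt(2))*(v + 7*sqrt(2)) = v^2 + sqrt(2)*v - 84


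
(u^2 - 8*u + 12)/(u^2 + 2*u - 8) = (u - 6)/(u + 4)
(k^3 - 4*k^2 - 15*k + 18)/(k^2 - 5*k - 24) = (k^2 - 7*k + 6)/(k - 8)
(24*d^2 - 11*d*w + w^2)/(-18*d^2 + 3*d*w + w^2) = (-8*d + w)/(6*d + w)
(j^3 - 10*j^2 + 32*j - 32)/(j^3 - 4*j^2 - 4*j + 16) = (j - 4)/(j + 2)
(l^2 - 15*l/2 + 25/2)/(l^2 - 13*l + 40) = (l - 5/2)/(l - 8)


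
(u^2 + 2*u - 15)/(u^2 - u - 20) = (-u^2 - 2*u + 15)/(-u^2 + u + 20)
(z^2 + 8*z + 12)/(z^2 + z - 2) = (z + 6)/(z - 1)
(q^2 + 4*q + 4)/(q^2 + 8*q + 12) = (q + 2)/(q + 6)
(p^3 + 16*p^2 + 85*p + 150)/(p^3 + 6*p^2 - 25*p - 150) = (p + 5)/(p - 5)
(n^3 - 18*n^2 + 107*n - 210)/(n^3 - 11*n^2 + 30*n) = (n - 7)/n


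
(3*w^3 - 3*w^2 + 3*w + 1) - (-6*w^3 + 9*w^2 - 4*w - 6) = 9*w^3 - 12*w^2 + 7*w + 7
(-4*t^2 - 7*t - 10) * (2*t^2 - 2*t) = -8*t^4 - 6*t^3 - 6*t^2 + 20*t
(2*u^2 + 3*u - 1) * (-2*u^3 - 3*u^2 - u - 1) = -4*u^5 - 12*u^4 - 9*u^3 - 2*u^2 - 2*u + 1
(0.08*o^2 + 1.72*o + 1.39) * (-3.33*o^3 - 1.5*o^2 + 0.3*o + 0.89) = -0.2664*o^5 - 5.8476*o^4 - 7.1847*o^3 - 1.4978*o^2 + 1.9478*o + 1.2371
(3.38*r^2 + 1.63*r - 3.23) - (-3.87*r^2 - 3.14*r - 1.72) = 7.25*r^2 + 4.77*r - 1.51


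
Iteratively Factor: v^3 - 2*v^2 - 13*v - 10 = (v + 1)*(v^2 - 3*v - 10) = (v - 5)*(v + 1)*(v + 2)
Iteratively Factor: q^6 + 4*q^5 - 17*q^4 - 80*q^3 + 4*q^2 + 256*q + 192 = (q + 3)*(q^5 + q^4 - 20*q^3 - 20*q^2 + 64*q + 64) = (q + 3)*(q + 4)*(q^4 - 3*q^3 - 8*q^2 + 12*q + 16) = (q + 2)*(q + 3)*(q + 4)*(q^3 - 5*q^2 + 2*q + 8) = (q - 4)*(q + 2)*(q + 3)*(q + 4)*(q^2 - q - 2) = (q - 4)*(q + 1)*(q + 2)*(q + 3)*(q + 4)*(q - 2)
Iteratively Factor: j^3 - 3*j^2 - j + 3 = (j - 1)*(j^2 - 2*j - 3) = (j - 3)*(j - 1)*(j + 1)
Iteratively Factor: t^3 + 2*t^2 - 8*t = (t)*(t^2 + 2*t - 8) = t*(t + 4)*(t - 2)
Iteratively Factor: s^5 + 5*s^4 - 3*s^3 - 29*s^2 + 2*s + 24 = (s - 2)*(s^4 + 7*s^3 + 11*s^2 - 7*s - 12) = (s - 2)*(s + 1)*(s^3 + 6*s^2 + 5*s - 12) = (s - 2)*(s - 1)*(s + 1)*(s^2 + 7*s + 12) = (s - 2)*(s - 1)*(s + 1)*(s + 4)*(s + 3)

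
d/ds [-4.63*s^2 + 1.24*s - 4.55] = 1.24 - 9.26*s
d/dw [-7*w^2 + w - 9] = 1 - 14*w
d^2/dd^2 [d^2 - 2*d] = 2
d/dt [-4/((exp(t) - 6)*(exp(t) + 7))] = (8*exp(t) + 4)*exp(t)/((exp(t) - 6)^2*(exp(t) + 7)^2)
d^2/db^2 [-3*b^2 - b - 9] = -6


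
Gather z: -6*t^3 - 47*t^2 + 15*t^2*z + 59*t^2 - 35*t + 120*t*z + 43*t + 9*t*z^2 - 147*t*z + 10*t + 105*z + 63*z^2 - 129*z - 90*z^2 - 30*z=-6*t^3 + 12*t^2 + 18*t + z^2*(9*t - 27) + z*(15*t^2 - 27*t - 54)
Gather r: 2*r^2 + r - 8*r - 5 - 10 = 2*r^2 - 7*r - 15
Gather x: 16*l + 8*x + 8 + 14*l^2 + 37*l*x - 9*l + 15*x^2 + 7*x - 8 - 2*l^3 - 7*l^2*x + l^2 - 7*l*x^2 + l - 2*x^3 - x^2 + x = -2*l^3 + 15*l^2 + 8*l - 2*x^3 + x^2*(14 - 7*l) + x*(-7*l^2 + 37*l + 16)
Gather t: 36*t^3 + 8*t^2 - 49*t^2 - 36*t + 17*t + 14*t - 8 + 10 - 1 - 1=36*t^3 - 41*t^2 - 5*t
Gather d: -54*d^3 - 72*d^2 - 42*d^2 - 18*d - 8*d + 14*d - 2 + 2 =-54*d^3 - 114*d^2 - 12*d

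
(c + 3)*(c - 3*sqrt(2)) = c^2 - 3*sqrt(2)*c + 3*c - 9*sqrt(2)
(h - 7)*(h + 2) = h^2 - 5*h - 14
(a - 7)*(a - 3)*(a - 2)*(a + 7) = a^4 - 5*a^3 - 43*a^2 + 245*a - 294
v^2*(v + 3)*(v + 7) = v^4 + 10*v^3 + 21*v^2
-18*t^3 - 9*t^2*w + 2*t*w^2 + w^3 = (-3*t + w)*(2*t + w)*(3*t + w)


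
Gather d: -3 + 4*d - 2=4*d - 5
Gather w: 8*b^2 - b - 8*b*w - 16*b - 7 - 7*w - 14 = 8*b^2 - 17*b + w*(-8*b - 7) - 21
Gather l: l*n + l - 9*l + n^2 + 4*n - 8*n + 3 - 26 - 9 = l*(n - 8) + n^2 - 4*n - 32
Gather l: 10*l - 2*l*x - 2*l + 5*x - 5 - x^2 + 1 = l*(8 - 2*x) - x^2 + 5*x - 4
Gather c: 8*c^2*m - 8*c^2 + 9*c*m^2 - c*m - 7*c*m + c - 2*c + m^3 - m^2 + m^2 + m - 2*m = c^2*(8*m - 8) + c*(9*m^2 - 8*m - 1) + m^3 - m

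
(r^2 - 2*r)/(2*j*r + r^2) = (r - 2)/(2*j + r)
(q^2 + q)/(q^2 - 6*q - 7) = q/(q - 7)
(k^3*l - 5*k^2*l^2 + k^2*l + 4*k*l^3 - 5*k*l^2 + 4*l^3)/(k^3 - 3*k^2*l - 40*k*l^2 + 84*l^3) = l*(k^3 - 5*k^2*l + k^2 + 4*k*l^2 - 5*k*l + 4*l^2)/(k^3 - 3*k^2*l - 40*k*l^2 + 84*l^3)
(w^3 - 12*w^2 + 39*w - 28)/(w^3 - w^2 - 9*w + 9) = (w^2 - 11*w + 28)/(w^2 - 9)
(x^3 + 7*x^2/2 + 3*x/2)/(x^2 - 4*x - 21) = x*(2*x + 1)/(2*(x - 7))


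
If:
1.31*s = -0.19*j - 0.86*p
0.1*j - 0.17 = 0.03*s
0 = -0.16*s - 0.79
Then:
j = 0.22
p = 7.47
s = -4.94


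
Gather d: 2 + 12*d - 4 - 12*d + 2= 0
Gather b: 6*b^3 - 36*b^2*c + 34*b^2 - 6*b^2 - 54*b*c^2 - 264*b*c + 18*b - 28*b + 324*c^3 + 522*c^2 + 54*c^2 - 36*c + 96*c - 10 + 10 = 6*b^3 + b^2*(28 - 36*c) + b*(-54*c^2 - 264*c - 10) + 324*c^3 + 576*c^2 + 60*c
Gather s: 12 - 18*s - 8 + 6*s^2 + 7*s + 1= 6*s^2 - 11*s + 5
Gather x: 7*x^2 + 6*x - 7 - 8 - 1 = 7*x^2 + 6*x - 16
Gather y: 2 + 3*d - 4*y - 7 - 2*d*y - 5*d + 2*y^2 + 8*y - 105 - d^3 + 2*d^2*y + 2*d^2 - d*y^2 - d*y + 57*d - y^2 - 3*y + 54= -d^3 + 2*d^2 + 55*d + y^2*(1 - d) + y*(2*d^2 - 3*d + 1) - 56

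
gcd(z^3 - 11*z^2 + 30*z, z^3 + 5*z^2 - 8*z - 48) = 1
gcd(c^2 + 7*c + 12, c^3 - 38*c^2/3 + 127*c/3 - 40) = 1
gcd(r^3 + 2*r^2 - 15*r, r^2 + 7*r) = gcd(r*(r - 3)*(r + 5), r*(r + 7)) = r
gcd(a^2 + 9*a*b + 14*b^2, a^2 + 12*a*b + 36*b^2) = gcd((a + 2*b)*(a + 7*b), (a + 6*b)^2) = 1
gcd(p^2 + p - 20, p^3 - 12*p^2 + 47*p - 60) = p - 4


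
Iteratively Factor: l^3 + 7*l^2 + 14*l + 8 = (l + 2)*(l^2 + 5*l + 4) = (l + 1)*(l + 2)*(l + 4)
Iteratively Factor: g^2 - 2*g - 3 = (g - 3)*(g + 1)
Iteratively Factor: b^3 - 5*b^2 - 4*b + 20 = (b - 5)*(b^2 - 4) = (b - 5)*(b - 2)*(b + 2)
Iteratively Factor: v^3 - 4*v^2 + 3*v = (v)*(v^2 - 4*v + 3) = v*(v - 3)*(v - 1)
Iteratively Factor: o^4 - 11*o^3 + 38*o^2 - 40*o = (o - 4)*(o^3 - 7*o^2 + 10*o) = (o - 5)*(o - 4)*(o^2 - 2*o) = (o - 5)*(o - 4)*(o - 2)*(o)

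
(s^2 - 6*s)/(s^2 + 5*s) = (s - 6)/(s + 5)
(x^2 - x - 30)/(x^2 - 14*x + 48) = (x + 5)/(x - 8)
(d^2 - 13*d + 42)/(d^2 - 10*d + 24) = (d - 7)/(d - 4)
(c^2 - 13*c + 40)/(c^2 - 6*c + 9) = (c^2 - 13*c + 40)/(c^2 - 6*c + 9)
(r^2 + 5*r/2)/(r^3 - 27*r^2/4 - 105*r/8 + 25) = 4*r/(4*r^2 - 37*r + 40)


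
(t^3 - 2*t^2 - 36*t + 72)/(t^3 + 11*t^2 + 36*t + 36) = (t^2 - 8*t + 12)/(t^2 + 5*t + 6)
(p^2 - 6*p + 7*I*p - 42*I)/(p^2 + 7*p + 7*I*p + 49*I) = (p - 6)/(p + 7)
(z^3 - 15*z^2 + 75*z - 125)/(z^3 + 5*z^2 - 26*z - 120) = (z^2 - 10*z + 25)/(z^2 + 10*z + 24)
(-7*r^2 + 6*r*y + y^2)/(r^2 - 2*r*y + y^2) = (7*r + y)/(-r + y)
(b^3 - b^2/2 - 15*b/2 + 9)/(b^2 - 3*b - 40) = (-2*b^3 + b^2 + 15*b - 18)/(2*(-b^2 + 3*b + 40))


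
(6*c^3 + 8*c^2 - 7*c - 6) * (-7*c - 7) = -42*c^4 - 98*c^3 - 7*c^2 + 91*c + 42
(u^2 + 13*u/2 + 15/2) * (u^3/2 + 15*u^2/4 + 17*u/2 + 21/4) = u^5/2 + 7*u^4 + 293*u^3/8 + 709*u^2/8 + 783*u/8 + 315/8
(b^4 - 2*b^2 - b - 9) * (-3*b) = -3*b^5 + 6*b^3 + 3*b^2 + 27*b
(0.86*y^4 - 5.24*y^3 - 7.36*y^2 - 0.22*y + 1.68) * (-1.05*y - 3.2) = -0.903*y^5 + 2.75*y^4 + 24.496*y^3 + 23.783*y^2 - 1.06*y - 5.376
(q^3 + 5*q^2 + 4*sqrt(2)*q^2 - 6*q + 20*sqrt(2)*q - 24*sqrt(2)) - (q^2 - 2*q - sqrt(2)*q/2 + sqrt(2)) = q^3 + 4*q^2 + 4*sqrt(2)*q^2 - 4*q + 41*sqrt(2)*q/2 - 25*sqrt(2)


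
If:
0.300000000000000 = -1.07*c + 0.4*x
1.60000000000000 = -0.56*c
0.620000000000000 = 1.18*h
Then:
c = -2.86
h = 0.53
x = -6.89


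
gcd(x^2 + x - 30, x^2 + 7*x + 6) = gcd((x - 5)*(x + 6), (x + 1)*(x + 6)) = x + 6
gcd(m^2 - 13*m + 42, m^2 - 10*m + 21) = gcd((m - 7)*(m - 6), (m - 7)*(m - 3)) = m - 7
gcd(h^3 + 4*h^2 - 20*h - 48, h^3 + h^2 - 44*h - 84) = h^2 + 8*h + 12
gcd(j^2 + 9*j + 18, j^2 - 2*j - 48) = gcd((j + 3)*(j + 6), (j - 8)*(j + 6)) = j + 6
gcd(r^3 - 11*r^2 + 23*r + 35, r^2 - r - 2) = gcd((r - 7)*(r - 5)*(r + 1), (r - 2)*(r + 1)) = r + 1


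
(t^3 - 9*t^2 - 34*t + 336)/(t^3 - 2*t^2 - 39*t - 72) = (t^2 - t - 42)/(t^2 + 6*t + 9)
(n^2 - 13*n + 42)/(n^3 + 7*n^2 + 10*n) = (n^2 - 13*n + 42)/(n*(n^2 + 7*n + 10))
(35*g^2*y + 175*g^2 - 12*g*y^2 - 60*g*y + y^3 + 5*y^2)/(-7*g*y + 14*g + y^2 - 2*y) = (-5*g*y - 25*g + y^2 + 5*y)/(y - 2)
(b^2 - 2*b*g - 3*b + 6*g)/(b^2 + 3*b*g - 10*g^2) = (b - 3)/(b + 5*g)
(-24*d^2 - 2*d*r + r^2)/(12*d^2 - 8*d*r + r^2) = (4*d + r)/(-2*d + r)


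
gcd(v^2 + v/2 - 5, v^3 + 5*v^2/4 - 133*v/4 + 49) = 1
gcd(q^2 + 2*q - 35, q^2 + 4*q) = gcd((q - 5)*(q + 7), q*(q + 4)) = 1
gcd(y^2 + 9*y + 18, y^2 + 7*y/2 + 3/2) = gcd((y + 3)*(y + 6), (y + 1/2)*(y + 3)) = y + 3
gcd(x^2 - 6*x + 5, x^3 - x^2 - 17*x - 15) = x - 5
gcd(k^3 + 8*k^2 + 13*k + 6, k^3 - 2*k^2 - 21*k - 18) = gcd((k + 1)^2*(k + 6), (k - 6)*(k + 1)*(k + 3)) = k + 1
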